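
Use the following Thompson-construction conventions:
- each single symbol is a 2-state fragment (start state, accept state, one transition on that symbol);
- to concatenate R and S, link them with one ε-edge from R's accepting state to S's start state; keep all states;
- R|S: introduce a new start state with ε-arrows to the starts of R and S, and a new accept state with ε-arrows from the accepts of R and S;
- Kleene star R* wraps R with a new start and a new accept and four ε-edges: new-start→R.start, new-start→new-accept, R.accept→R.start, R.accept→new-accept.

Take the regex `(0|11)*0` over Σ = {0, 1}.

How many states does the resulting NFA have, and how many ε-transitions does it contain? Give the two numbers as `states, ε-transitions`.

Recursing over subexpressions:
Each of the 4 symbol leaves contributes 2 states and 0 ε-transitions.
  11 = 4 states, 1 ε-transition
  0|11 = 8 states, 5 ε-transitions
  (0|11)* = 10 states, 9 ε-transitions
  (0|11)*0 = 12 states, 10 ε-transitions

12, 10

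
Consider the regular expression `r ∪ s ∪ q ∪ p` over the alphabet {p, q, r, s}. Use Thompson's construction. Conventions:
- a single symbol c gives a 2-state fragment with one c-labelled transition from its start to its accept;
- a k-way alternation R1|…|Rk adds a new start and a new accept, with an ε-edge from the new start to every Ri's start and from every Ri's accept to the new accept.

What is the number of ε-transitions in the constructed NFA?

8

By structural recursion:
Each of the 4 symbol leaves contributes 0 ε-transitions.
  r ∪ s ∪ q ∪ p : 8 ε-transitions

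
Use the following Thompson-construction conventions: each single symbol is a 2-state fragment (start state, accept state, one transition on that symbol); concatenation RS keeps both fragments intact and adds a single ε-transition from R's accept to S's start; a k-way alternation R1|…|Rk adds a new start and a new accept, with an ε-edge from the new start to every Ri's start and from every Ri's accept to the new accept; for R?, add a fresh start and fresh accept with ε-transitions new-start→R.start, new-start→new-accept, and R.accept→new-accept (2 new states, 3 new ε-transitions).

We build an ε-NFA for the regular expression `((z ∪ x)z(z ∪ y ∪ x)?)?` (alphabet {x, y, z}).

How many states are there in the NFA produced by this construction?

Per subexpression:
Each of the 6 symbol leaves contributes a 2-state fragment.
  z ∪ x — 6 states
  z ∪ y ∪ x — 8 states
  (z ∪ y ∪ x)? — 10 states
  (z ∪ x)z(z ∪ y ∪ x)? — 18 states
  ((z ∪ x)z(z ∪ y ∪ x)?)? — 20 states

20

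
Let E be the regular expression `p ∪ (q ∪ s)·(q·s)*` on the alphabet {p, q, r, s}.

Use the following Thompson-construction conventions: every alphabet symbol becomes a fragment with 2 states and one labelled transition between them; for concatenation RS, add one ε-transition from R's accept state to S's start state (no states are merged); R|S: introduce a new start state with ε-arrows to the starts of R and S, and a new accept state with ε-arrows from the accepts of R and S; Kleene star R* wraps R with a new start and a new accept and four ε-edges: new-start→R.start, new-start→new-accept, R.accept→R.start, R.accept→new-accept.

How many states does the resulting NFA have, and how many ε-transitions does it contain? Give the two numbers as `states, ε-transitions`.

16, 14

Recursing over subexpressions:
Each of the 5 symbol leaves contributes 2 states and 0 ε-transitions.
  q ∪ s → 6 states, 4 ε-transitions
  q·s → 4 states, 1 ε-transition
  (q·s)* → 6 states, 5 ε-transitions
  (q ∪ s)·(q·s)* → 12 states, 10 ε-transitions
  p ∪ (q ∪ s)·(q·s)* → 16 states, 14 ε-transitions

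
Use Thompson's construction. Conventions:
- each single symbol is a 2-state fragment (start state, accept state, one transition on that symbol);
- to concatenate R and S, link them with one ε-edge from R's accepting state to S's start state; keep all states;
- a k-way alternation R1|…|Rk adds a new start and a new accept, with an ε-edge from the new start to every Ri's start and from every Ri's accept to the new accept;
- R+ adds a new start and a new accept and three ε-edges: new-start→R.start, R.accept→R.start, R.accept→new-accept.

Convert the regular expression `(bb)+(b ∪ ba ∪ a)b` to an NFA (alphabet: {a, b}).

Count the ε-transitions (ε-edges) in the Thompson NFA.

13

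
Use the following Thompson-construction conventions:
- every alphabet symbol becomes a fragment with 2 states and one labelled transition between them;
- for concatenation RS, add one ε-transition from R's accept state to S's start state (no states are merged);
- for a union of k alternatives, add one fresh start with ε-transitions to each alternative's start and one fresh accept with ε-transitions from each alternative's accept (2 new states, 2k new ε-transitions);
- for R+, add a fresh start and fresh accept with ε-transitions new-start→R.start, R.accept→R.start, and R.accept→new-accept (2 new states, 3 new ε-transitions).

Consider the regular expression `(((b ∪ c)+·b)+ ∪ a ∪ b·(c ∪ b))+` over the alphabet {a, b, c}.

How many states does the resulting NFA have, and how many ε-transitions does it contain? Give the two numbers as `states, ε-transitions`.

26, 25

Building bottom-up:
Each of the 7 symbol leaves contributes 2 states and 0 ε-transitions.
  b ∪ c = 6 states, 4 ε-transitions
  (b ∪ c)+ = 8 states, 7 ε-transitions
  (b ∪ c)+·b = 10 states, 8 ε-transitions
  ((b ∪ c)+·b)+ = 12 states, 11 ε-transitions
  c ∪ b = 6 states, 4 ε-transitions
  b·(c ∪ b) = 8 states, 5 ε-transitions
  ((b ∪ c)+·b)+ ∪ a ∪ b·(c ∪ b) = 24 states, 22 ε-transitions
  (((b ∪ c)+·b)+ ∪ a ∪ b·(c ∪ b))+ = 26 states, 25 ε-transitions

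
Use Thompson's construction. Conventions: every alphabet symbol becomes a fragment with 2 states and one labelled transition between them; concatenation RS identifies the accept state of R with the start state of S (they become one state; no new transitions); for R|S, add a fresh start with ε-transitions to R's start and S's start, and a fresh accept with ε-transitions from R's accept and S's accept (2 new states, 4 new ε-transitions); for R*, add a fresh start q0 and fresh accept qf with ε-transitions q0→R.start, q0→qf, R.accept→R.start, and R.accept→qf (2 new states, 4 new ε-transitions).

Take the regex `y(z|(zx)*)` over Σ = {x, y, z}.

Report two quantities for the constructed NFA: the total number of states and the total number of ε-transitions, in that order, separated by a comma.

10, 8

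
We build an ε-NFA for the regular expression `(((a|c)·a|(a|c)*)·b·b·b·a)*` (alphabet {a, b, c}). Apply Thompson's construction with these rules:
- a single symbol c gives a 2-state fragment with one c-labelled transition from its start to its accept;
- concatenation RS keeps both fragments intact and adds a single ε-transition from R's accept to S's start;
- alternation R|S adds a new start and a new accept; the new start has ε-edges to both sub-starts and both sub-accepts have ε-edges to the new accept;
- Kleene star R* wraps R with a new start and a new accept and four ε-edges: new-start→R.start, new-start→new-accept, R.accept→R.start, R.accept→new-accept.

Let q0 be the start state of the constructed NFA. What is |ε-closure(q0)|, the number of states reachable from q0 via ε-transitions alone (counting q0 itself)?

13

Let C(F) = |ε-closure(F.start)| within fragment F, and note whether F accepts ε. Symbol fragments have C = 1 and do not accept ε. Then:
  a|c : C = 1 + 1 + 1 = 3 (the new accept is not ε-reachable since no branch accepts ε)
  (a|c)·a : same as the first factor's closure: C = 3
  a|c : C = 1 + 1 + 1 = 3 (the new accept is not ε-reachable since no branch accepts ε)
  (a|c)* : C = 1 (new start) + 3 (body) + 1 (new accept) = 5
  (a|c)·a|(a|c)* : C = 1 (new start) + (3 + 5) + 1 (new accept, since some branch ε-reaches its own accept) = 10
  ((a|c)·a|(a|c)*)·b·b·b·a : the left operand accepts ε, so the closure extends into the next operand (via the concat ε-link); C = 10 + 1 = 11
  (((a|c)·a|(a|c)*)·b·b·b·a)* : new start has ε-edges to the inner start and to the new accept, so C = 2 + 11 = 13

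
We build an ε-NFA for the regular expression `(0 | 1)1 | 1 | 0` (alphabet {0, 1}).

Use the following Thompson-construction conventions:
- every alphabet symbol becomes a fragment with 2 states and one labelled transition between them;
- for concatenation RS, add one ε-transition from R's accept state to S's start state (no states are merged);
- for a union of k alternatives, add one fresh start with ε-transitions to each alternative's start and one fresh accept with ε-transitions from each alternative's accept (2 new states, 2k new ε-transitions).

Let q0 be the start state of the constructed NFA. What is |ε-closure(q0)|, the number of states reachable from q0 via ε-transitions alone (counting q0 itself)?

Work bottom-up. For each fragment F, track |ε-closure(F.start)| and whether F's accept lies in that closure (i.e. whether F accepts ε). A single-symbol fragment has closure size 1 and does not accept ε.
  0 | 1 — new start ε-reaches every alternative's start; none of them accept ε, so the new accept is not reached: |closure| = 1 + 1 + 1 = 3
  (0 | 1)1 — same as the first factor's closure: |closure| = 3
  (0 | 1)1 | 1 | 0 — new start ε-reaches every alternative's start; none of them accept ε, so the new accept is not reached: |closure| = 1 + 3 + 1 + 1 = 6

6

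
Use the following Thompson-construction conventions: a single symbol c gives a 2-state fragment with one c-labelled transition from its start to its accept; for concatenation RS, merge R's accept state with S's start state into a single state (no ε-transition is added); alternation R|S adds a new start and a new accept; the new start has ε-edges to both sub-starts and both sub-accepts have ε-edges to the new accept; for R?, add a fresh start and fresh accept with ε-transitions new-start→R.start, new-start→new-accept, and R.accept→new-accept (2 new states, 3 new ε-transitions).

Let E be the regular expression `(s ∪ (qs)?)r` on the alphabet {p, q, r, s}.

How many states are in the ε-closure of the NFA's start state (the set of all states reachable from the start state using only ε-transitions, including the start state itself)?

Compute the ε-closure size of each fragment's start state recursively; a symbol fragment's start has no outgoing ε-edge, so its closure is just itself (size 1).
  qs — same as the first factor's closure: C = 1
  (qs)? — C = 1 (new start) + 1 (body) + 1 (new accept, via ε) = 3
  s ∪ (qs)? — new start ε-reaches every alternative's start; at least one alternative accepts ε, so the union's new accept is reached too: C = 1 + 1 + 3 + 1 = 6
  (s ∪ (qs)?)r — the left operand accepts ε, so the closure extends into the next operand (the shared merged state is already counted); C = 6 + (1−1) = 6

6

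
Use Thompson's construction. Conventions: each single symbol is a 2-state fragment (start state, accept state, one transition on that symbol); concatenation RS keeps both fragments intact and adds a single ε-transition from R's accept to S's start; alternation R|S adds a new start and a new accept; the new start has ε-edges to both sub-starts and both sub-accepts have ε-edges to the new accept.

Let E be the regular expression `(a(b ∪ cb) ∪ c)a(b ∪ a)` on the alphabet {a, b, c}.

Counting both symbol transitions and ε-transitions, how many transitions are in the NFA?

24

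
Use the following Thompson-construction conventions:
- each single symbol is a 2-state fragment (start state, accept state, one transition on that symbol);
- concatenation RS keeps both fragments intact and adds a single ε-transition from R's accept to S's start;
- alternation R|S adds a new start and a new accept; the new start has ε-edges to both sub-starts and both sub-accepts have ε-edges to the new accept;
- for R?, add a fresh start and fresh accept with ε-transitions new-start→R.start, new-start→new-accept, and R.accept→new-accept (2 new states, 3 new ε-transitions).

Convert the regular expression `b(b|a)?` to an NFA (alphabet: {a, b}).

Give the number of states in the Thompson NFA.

10

Per subexpression:
Each of the 3 symbol leaves contributes a 2-state fragment.
  b|a — 6 states
  (b|a)? — 8 states
  b(b|a)? — 10 states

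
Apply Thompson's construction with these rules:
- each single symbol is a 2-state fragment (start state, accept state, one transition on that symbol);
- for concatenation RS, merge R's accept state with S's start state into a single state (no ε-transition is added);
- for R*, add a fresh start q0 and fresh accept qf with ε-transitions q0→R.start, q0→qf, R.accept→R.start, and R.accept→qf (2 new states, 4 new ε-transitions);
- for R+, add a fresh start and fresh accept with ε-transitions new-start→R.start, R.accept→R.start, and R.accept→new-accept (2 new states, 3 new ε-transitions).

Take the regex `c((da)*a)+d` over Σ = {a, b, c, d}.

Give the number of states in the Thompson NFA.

10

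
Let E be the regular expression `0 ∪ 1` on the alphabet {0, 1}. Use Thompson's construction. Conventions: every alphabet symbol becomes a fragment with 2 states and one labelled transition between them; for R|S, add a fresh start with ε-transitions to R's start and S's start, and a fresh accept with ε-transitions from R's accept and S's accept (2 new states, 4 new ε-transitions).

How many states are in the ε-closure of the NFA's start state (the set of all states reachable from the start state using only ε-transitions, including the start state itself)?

3

Compute the ε-closure size of each fragment's start state recursively; a symbol fragment's start has no outgoing ε-edge, so its closure is just itself (size 1).
  0 ∪ 1 — |ε-closure| = 1 + 1 + 1 = 3 (the new accept is not ε-reachable since no branch accepts ε)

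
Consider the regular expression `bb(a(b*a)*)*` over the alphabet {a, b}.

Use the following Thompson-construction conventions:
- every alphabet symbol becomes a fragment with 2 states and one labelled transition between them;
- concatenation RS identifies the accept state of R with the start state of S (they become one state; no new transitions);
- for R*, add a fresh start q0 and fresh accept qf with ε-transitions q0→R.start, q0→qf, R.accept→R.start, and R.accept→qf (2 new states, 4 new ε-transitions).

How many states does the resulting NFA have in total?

12

Per subexpression:
Each of the 5 symbol leaves contributes a 2-state fragment.
  b* → 4 states
  b*a → 5 states
  (b*a)* → 7 states
  a(b*a)* → 8 states
  (a(b*a)*)* → 10 states
  bb(a(b*a)*)* → 12 states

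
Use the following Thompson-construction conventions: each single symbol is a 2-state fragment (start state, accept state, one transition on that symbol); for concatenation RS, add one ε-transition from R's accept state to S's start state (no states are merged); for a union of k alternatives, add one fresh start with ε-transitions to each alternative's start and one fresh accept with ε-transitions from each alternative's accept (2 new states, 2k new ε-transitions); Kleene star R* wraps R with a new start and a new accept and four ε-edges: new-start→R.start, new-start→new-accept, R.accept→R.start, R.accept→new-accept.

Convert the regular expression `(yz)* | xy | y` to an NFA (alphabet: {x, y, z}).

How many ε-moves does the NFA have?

12

Building bottom-up:
Each of the 5 symbol leaves contributes 0 ε-transitions.
  yz → 1 ε-transition
  (yz)* → 5 ε-transitions
  xy → 1 ε-transition
  (yz)* | xy | y → 12 ε-transitions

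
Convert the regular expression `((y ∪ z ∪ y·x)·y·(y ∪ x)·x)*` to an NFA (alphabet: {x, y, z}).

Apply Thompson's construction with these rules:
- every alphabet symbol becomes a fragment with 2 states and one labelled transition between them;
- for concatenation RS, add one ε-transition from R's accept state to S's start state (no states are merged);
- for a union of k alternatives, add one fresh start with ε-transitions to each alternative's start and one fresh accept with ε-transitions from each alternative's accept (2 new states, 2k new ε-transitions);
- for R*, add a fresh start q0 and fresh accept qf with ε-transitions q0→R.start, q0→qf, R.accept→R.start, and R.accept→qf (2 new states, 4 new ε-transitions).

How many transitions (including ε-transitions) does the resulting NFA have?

26

By structural recursion:
Each of the 8 symbol leaves contributes 1 transition (1 symbol, 0 ε).
  y·x → 3 transitions (2 symbol, 1 ε)
  y ∪ z ∪ y·x → 11 transitions (4 symbol, 7 ε)
  y ∪ x → 6 transitions (2 symbol, 4 ε)
  (y ∪ z ∪ y·x)·y·(y ∪ x)·x → 22 transitions (8 symbol, 14 ε)
  ((y ∪ z ∪ y·x)·y·(y ∪ x)·x)* → 26 transitions (8 symbol, 18 ε)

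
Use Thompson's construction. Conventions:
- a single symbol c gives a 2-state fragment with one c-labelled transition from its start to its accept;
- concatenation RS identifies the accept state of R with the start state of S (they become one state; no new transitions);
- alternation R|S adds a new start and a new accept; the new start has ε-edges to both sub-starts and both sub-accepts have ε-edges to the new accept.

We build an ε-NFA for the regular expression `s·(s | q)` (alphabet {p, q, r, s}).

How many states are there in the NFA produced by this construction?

Bottom-up over the parse tree:
Each of the 3 symbol leaves contributes a 2-state fragment.
  s | q — 6 states
  s·(s | q) — 7 states

7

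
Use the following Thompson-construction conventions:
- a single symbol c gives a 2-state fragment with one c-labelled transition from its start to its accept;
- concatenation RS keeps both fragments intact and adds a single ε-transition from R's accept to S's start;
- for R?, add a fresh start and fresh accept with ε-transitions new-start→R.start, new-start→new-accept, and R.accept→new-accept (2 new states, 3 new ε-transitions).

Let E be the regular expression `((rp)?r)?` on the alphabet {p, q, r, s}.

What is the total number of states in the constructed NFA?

10

By structural recursion:
Each of the 3 symbol leaves contributes a 2-state fragment.
  rp : 4 states
  (rp)? : 6 states
  (rp)?r : 8 states
  ((rp)?r)? : 10 states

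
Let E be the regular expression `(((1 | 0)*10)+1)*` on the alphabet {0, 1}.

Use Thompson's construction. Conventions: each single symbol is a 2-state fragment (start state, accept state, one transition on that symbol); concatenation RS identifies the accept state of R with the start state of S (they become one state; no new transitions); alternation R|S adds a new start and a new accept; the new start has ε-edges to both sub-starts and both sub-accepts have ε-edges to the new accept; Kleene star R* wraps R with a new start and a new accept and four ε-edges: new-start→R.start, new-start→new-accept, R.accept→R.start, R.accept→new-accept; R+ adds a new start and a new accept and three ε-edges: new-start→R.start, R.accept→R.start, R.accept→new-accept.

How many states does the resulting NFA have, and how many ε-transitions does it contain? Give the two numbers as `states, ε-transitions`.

15, 15

Per subexpression:
Each of the 5 symbol leaves contributes 2 states and 0 ε-transitions.
  1 | 0 : 6 states, 4 ε-transitions
  (1 | 0)* : 8 states, 8 ε-transitions
  (1 | 0)*10 : 10 states, 8 ε-transitions
  ((1 | 0)*10)+ : 12 states, 11 ε-transitions
  ((1 | 0)*10)+1 : 13 states, 11 ε-transitions
  (((1 | 0)*10)+1)* : 15 states, 15 ε-transitions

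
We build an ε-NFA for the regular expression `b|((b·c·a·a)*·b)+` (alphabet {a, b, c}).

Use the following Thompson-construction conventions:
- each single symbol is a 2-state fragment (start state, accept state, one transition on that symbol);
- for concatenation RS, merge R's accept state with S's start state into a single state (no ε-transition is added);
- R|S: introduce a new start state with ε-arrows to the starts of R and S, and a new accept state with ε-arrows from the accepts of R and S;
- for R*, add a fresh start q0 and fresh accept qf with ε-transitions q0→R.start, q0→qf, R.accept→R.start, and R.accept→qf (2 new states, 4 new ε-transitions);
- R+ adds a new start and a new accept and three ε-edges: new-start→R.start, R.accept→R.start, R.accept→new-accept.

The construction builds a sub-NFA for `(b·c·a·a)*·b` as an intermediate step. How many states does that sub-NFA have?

8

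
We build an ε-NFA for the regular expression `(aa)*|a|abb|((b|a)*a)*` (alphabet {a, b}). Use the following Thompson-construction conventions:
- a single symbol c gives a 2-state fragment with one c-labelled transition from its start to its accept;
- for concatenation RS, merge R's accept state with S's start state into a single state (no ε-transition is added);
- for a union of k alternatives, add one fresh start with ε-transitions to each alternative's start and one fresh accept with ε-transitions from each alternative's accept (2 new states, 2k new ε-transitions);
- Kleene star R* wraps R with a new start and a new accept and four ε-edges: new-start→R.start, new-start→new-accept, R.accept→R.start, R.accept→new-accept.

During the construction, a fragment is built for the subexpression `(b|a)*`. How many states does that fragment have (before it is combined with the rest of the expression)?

8

Fragment for `(b|a)*`:
Each of the 2 symbol leaves contributes a 2-state fragment.
  b|a : 6 states
  (b|a)* : 8 states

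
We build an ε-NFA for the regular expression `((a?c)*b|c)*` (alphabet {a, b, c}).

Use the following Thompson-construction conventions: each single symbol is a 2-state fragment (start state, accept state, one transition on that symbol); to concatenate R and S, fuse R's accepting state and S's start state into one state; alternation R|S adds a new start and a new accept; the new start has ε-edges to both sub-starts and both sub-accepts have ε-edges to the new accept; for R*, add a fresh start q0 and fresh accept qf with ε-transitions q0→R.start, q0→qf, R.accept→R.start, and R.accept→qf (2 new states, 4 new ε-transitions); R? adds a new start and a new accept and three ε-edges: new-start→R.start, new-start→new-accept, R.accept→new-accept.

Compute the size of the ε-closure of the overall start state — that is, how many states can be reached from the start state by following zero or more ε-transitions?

9

Work bottom-up. For each fragment F, track |ε-closure(F.start)| and whether F's accept lies in that closure (i.e. whether F accepts ε). A single-symbol fragment has closure size 1 and does not accept ε.
  a? → new start has ε-edges to the inner start and to the new accept, so C = 2 + 1 = 3
  a?c → C = 3 + (1−1) = 3 (closure spills across the concat boundary because the left factor accepts ε)
  (a?c)* → new start has ε-edges to the inner start and to the new accept, so C = 2 + 3 = 5
  (a?c)*b → the left operand accepts ε, so the closure extends into the next operand (the shared merged state is already counted); C = 5 + (1−1) = 5
  (a?c)*b|c → C = 1 + 5 + 1 = 7 (the new accept is not ε-reachable since no branch accepts ε)
  ((a?c)*b|c)* → C = 1 (new start) + 7 (body) + 1 (new accept) = 9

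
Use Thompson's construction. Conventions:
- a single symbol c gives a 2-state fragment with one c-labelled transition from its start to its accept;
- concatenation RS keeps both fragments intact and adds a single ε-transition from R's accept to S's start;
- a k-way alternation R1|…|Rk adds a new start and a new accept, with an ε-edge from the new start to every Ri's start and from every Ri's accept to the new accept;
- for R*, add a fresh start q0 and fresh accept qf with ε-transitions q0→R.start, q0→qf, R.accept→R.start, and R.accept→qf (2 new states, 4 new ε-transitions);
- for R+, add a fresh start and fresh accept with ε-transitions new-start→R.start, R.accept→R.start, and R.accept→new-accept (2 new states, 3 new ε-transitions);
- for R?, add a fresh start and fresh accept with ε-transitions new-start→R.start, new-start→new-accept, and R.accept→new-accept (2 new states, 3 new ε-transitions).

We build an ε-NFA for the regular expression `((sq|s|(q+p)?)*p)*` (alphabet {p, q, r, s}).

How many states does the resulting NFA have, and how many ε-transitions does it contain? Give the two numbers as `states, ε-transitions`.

Recursing over subexpressions:
Each of the 6 symbol leaves contributes 2 states and 0 ε-transitions.
  sq : 4 states, 1 ε-transition
  q+ : 4 states, 3 ε-transitions
  q+p : 6 states, 4 ε-transitions
  (q+p)? : 8 states, 7 ε-transitions
  sq|s|(q+p)? : 16 states, 14 ε-transitions
  (sq|s|(q+p)?)* : 18 states, 18 ε-transitions
  (sq|s|(q+p)?)*p : 20 states, 19 ε-transitions
  ((sq|s|(q+p)?)*p)* : 22 states, 23 ε-transitions

22, 23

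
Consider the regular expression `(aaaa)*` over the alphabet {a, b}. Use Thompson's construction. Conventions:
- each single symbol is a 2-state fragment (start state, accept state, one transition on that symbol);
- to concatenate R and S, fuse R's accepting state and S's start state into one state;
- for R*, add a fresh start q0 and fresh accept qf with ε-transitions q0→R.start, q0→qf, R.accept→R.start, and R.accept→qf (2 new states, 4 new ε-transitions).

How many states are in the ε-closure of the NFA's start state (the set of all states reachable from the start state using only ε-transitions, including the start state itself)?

Let C(F) = |ε-closure(F.start)| within fragment F, and note whether F accepts ε. Symbol fragments have C = 1 and do not accept ε. Then:
  aaaa → same as the first factor's closure: |ε-closure| = 1
  (aaaa)* → the star's fresh start ε-reaches both the body's start and the fresh accept: |ε-closure| = 2 + 1 = 3

3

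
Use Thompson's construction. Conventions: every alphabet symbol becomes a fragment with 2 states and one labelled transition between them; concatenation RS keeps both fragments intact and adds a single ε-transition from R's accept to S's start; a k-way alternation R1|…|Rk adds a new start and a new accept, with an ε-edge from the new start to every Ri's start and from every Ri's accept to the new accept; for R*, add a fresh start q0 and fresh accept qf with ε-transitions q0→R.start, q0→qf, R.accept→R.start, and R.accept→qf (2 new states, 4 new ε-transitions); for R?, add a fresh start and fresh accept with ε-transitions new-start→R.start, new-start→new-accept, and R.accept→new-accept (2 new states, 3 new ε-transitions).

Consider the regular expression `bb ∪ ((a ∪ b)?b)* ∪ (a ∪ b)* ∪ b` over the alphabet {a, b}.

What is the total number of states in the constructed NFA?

28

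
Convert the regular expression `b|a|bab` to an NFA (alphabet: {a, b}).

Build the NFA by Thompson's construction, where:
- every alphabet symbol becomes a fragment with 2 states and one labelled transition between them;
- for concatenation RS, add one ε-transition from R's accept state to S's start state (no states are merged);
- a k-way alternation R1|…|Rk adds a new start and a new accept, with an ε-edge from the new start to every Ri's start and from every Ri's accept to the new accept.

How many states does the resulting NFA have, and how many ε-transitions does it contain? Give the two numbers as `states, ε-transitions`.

Recursing over subexpressions:
Each of the 5 symbol leaves contributes 2 states and 0 ε-transitions.
  bab = 6 states, 2 ε-transitions
  b|a|bab = 12 states, 8 ε-transitions

12, 8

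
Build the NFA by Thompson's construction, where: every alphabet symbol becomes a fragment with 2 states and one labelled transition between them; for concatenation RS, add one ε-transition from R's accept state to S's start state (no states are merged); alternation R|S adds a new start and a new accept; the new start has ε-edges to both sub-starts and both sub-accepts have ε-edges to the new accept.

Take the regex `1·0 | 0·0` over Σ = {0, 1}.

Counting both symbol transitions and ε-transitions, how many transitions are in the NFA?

10

Recursing over subexpressions:
Each of the 4 symbol leaves contributes 1 transition (1 symbol, 0 ε).
  1·0 = 3 transitions (2 symbol, 1 ε)
  0·0 = 3 transitions (2 symbol, 1 ε)
  1·0 | 0·0 = 10 transitions (4 symbol, 6 ε)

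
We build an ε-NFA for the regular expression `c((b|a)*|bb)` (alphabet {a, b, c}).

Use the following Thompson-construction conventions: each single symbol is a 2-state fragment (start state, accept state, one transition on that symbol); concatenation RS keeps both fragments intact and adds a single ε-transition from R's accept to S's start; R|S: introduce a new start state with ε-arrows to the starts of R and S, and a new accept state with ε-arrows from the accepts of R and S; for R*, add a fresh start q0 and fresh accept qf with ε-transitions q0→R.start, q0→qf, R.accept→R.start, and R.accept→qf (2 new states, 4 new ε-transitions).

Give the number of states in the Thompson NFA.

Per subexpression:
Each of the 5 symbol leaves contributes a 2-state fragment.
  b|a → 6 states
  (b|a)* → 8 states
  bb → 4 states
  (b|a)*|bb → 14 states
  c((b|a)*|bb) → 16 states

16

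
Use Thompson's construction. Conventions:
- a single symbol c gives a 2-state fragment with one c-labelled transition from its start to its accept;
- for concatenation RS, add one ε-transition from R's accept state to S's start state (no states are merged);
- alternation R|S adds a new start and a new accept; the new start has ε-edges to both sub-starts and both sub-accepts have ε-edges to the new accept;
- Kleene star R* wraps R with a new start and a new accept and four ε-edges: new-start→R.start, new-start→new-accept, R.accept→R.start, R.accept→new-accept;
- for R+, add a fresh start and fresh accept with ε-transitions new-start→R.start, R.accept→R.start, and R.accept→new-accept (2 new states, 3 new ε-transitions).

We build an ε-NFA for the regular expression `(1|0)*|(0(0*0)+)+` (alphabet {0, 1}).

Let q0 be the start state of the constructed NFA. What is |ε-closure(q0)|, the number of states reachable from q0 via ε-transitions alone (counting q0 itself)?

9

Compute the ε-closure size of each fragment's start state recursively; a symbol fragment's start has no outgoing ε-edge, so its closure is just itself (size 1).
  1|0 → |closure| = 1 + 1 + 1 = 3 (the new accept is not ε-reachable since no branch accepts ε)
  (1|0)* → the star's fresh start ε-reaches both the body's start and the fresh accept: |closure| = 2 + 3 = 5
  0* → |closure| = 1 (new start) + 1 (body) + 1 (new accept) = 3
  0*0 → the left operand accepts ε, so the closure extends into the next operand (via the concat ε-link); |closure| = 3 + 1 = 4
  (0*0)+ → |closure| = 1 + 4 = 5 (the body doesn't accept ε, so the new accept is not reached)
  0(0*0)+ → |closure| equals the left operand's closure size = 1 (its accept is not ε-reachable, so the closure stops there)
  (0(0*0)+)+ → new start ε-reaches only the body's start; the new accept needs a symbol first: |closure| = 1 + 1 = 2
  (1|0)*|(0(0*0)+)+ → |closure| = 1 (new start) + (5 + 2) + 1 (new accept, since some branch ε-reaches its own accept) = 9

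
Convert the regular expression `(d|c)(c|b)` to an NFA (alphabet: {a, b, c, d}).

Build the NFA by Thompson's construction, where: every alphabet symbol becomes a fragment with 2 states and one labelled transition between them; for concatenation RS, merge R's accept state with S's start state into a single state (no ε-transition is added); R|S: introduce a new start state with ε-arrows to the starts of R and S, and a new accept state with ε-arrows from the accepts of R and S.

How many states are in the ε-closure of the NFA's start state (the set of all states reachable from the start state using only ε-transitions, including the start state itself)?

Let C(F) = |ε-closure(F.start)| within fragment F, and note whether F accepts ε. Symbol fragments have C = 1 and do not accept ε. Then:
  d|c — new start ε-reaches every alternative's start; none of them accept ε, so the new accept is not reached: |closure| = 1 + 1 + 1 = 3
  c|b — new start ε-reaches every alternative's start; none of them accept ε, so the new accept is not reached: |closure| = 1 + 1 + 1 = 3
  (d|c)(c|b) — |closure| equals the left operand's closure size = 3 (its accept is not ε-reachable, so the closure stops there)

3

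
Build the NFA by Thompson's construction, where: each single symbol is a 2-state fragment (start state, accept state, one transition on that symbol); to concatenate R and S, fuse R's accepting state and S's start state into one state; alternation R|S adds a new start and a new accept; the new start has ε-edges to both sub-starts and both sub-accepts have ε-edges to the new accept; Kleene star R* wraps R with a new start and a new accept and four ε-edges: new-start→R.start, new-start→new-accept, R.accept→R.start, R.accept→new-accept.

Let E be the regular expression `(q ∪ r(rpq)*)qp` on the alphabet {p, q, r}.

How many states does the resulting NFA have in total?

Building bottom-up:
Each of the 7 symbol leaves contributes a 2-state fragment.
  rpq → 4 states
  (rpq)* → 6 states
  r(rpq)* → 7 states
  q ∪ r(rpq)* → 11 states
  (q ∪ r(rpq)*)qp → 13 states

13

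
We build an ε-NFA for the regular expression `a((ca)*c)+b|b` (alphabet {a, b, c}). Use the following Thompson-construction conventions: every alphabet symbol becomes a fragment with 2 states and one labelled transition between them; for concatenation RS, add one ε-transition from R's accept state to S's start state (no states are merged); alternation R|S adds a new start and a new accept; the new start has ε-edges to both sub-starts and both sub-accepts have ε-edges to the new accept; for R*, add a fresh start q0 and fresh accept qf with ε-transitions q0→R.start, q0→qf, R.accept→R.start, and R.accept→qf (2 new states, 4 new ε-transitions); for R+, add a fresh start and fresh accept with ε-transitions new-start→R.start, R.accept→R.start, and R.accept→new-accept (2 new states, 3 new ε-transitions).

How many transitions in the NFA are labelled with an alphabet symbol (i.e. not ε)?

6

Bottom-up over the parse tree:
Each of the 6 symbol leaves contributes exactly 1 symbol transition.
  ca : 2 symbol transitions
  (ca)* : 2 symbol transitions
  (ca)*c : 3 symbol transitions
  ((ca)*c)+ : 3 symbol transitions
  a((ca)*c)+b : 5 symbol transitions
  a((ca)*c)+b|b : 6 symbol transitions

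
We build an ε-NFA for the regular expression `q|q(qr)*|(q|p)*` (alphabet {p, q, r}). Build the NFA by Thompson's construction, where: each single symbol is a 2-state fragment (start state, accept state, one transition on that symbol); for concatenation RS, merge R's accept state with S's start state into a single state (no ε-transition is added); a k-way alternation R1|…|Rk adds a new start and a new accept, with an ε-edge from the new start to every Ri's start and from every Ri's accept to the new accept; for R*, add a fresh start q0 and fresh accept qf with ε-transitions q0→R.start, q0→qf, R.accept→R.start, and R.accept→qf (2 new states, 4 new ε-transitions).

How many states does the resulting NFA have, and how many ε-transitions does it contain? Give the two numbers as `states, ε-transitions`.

Recursing over subexpressions:
Each of the 6 symbol leaves contributes 2 states and 0 ε-transitions.
  qr → 3 states, 0 ε-transitions
  (qr)* → 5 states, 4 ε-transitions
  q(qr)* → 6 states, 4 ε-transitions
  q|p → 6 states, 4 ε-transitions
  (q|p)* → 8 states, 8 ε-transitions
  q|q(qr)*|(q|p)* → 18 states, 18 ε-transitions

18, 18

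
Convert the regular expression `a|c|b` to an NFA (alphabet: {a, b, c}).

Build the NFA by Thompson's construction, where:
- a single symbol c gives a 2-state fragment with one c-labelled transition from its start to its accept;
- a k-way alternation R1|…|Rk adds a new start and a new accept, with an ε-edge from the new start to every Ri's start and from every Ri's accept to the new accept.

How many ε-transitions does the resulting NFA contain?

Bottom-up over the parse tree:
Each of the 3 symbol leaves contributes 0 ε-transitions.
  a|c|b : 6 ε-transitions

6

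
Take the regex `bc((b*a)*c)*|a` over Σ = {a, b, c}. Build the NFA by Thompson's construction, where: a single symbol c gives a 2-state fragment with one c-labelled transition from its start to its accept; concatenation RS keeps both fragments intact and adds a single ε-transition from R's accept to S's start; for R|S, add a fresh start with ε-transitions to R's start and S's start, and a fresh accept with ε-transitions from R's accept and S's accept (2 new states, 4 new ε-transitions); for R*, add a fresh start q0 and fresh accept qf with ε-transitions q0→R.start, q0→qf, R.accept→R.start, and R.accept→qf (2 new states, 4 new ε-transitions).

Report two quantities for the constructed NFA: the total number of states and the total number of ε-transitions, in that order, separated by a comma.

Per subexpression:
Each of the 6 symbol leaves contributes 2 states and 0 ε-transitions.
  b* — 4 states, 4 ε-transitions
  b*a — 6 states, 5 ε-transitions
  (b*a)* — 8 states, 9 ε-transitions
  (b*a)*c — 10 states, 10 ε-transitions
  ((b*a)*c)* — 12 states, 14 ε-transitions
  bc((b*a)*c)* — 16 states, 16 ε-transitions
  bc((b*a)*c)*|a — 20 states, 20 ε-transitions

20, 20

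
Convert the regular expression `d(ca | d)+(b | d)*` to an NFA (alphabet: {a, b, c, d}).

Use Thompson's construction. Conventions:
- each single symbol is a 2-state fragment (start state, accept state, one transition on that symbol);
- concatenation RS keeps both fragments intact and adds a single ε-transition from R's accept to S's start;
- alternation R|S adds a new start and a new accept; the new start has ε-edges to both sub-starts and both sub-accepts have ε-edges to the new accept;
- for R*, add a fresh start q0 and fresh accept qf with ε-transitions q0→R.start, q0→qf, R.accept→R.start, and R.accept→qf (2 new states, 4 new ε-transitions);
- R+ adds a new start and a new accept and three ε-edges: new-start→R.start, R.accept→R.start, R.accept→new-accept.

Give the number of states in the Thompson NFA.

20

Recursing over subexpressions:
Each of the 6 symbol leaves contributes a 2-state fragment.
  ca = 4 states
  ca | d = 8 states
  (ca | d)+ = 10 states
  b | d = 6 states
  (b | d)* = 8 states
  d(ca | d)+(b | d)* = 20 states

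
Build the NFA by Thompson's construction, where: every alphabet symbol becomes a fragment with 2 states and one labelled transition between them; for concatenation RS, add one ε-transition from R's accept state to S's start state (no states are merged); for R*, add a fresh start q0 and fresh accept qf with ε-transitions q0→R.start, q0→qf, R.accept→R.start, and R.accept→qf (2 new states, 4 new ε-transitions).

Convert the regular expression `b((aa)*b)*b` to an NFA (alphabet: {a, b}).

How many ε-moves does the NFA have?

12

Per subexpression:
Each of the 5 symbol leaves contributes 0 ε-transitions.
  aa : 1 ε-transition
  (aa)* : 5 ε-transitions
  (aa)*b : 6 ε-transitions
  ((aa)*b)* : 10 ε-transitions
  b((aa)*b)*b : 12 ε-transitions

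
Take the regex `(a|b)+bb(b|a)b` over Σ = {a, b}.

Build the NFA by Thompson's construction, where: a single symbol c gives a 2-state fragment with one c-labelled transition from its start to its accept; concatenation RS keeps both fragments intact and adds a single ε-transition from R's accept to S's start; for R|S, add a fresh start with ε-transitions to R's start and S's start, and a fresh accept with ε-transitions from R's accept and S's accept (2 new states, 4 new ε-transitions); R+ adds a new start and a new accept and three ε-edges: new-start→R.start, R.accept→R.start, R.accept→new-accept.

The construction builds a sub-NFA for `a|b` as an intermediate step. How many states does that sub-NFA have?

6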